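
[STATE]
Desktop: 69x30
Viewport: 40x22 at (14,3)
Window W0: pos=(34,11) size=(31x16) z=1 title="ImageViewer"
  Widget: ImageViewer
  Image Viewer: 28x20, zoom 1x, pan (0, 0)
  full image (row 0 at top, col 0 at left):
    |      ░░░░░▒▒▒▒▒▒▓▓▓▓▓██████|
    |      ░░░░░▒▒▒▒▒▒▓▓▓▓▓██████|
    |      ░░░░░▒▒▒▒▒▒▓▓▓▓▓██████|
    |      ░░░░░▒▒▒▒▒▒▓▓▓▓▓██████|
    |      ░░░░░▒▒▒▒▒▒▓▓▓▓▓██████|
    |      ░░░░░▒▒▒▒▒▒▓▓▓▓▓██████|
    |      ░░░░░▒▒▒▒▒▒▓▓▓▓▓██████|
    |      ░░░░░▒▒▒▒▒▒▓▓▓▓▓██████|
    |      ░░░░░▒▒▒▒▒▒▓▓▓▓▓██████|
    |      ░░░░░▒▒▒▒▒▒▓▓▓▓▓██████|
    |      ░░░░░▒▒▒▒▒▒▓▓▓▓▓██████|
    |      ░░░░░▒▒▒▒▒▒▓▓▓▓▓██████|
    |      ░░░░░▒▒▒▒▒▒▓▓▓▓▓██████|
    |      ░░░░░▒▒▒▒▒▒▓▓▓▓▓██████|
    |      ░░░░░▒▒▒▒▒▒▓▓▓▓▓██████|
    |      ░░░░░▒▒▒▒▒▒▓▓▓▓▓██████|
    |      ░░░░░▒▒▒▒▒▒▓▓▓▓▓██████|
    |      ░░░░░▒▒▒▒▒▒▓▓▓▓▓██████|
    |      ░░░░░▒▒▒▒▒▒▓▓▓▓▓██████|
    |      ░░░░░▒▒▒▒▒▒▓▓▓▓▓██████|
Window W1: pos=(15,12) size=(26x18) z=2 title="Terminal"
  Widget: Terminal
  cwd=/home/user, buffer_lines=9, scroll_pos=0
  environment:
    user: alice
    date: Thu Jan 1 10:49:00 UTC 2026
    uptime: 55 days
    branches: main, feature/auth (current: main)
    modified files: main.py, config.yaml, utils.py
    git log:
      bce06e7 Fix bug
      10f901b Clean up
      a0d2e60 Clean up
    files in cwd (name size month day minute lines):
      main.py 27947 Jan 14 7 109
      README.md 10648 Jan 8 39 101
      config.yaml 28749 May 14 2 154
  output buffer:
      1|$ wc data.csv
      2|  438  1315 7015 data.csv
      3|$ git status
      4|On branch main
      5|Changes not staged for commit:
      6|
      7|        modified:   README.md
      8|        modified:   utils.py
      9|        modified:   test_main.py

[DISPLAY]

                                        
                                        
                                        
                                        
                                        
                                        
                                        
                                        
                    ┏━━━━━━━━━━━━━━━━━━━
 ┏━━━━━━━━━━━━━━━━━━━━━━━━┓Viewer       
 ┃ Terminal               ┃─────────────
 ┠────────────────────────┨░░░░░▒▒▒▒▒▒▓▓
 ┃$ wc data.csv           ┃░░░░░▒▒▒▒▒▒▓▓
 ┃  438  1315 7015 data.cs┃░░░░░▒▒▒▒▒▒▓▓
 ┃$ git status            ┃░░░░░▒▒▒▒▒▒▓▓
 ┃On branch main          ┃░░░░░▒▒▒▒▒▒▓▓
 ┃Changes not staged for c┃░░░░░▒▒▒▒▒▒▓▓
 ┃                        ┃░░░░░▒▒▒▒▒▒▓▓
 ┃        modified:   READ┃░░░░░▒▒▒▒▒▒▓▓
 ┃        modified:   util┃░░░░░▒▒▒▒▒▒▓▓
 ┃        modified:   test┃░░░░░▒▒▒▒▒▒▓▓
 ┃$ █                     ┃░░░░░▒▒▒▒▒▒▓▓


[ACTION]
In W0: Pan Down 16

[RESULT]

                                        
                                        
                                        
                                        
                                        
                                        
                                        
                                        
                    ┏━━━━━━━━━━━━━━━━━━━
 ┏━━━━━━━━━━━━━━━━━━━━━━━━┓Viewer       
 ┃ Terminal               ┃─────────────
 ┠────────────────────────┨░░░░░▒▒▒▒▒▒▓▓
 ┃$ wc data.csv           ┃░░░░░▒▒▒▒▒▒▓▓
 ┃  438  1315 7015 data.cs┃░░░░░▒▒▒▒▒▒▓▓
 ┃$ git status            ┃░░░░░▒▒▒▒▒▒▓▓
 ┃On branch main          ┃             
 ┃Changes not staged for c┃             
 ┃                        ┃             
 ┃        modified:   READ┃             
 ┃        modified:   util┃             
 ┃        modified:   test┃             
 ┃$ █                     ┃             


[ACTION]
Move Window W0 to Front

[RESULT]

                                        
                                        
                                        
                                        
                                        
                                        
                                        
                                        
                    ┏━━━━━━━━━━━━━━━━━━━
 ┏━━━━━━━━━━━━━━━━━━┃ ImageViewer       
 ┃ Terminal         ┠───────────────────
 ┠──────────────────┃      ░░░░░▒▒▒▒▒▒▓▓
 ┃$ wc data.csv     ┃      ░░░░░▒▒▒▒▒▒▓▓
 ┃  438  1315 7015 d┃      ░░░░░▒▒▒▒▒▒▓▓
 ┃$ git status      ┃      ░░░░░▒▒▒▒▒▒▓▓
 ┃On branch main    ┃                   
 ┃Changes not staged┃                   
 ┃                  ┃                   
 ┃        modified: ┃                   
 ┃        modified: ┃                   
 ┃        modified: ┃                   
 ┃$ █               ┃                   


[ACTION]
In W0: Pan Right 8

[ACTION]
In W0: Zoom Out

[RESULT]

                                        
                                        
                                        
                                        
                                        
                                        
                                        
                                        
                    ┏━━━━━━━━━━━━━━━━━━━
 ┏━━━━━━━━━━━━━━━━━━┃ ImageViewer       
 ┃ Terminal         ┠───────────────────
 ┠──────────────────┃░░░▒▒▒▒▒▒▓▓▓▓▓█████
 ┃$ wc data.csv     ┃░░░▒▒▒▒▒▒▓▓▓▓▓█████
 ┃  438  1315 7015 d┃░░░▒▒▒▒▒▒▓▓▓▓▓█████
 ┃$ git status      ┃░░░▒▒▒▒▒▒▓▓▓▓▓█████
 ┃On branch main    ┃                   
 ┃Changes not staged┃                   
 ┃                  ┃                   
 ┃        modified: ┃                   
 ┃        modified: ┃                   
 ┃        modified: ┃                   
 ┃$ █               ┃                   


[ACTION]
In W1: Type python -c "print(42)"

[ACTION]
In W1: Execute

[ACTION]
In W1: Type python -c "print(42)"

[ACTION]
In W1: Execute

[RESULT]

                                        
                                        
                                        
                                        
                                        
                                        
                                        
                                        
                    ┏━━━━━━━━━━━━━━━━━━━
 ┏━━━━━━━━━━━━━━━━━━┃ ImageViewer       
 ┃ Terminal         ┠───────────────────
 ┠──────────────────┃░░░▒▒▒▒▒▒▓▓▓▓▓█████
 ┃$ wc data.csv     ┃░░░▒▒▒▒▒▒▓▓▓▓▓█████
 ┃  438  1315 7015 d┃░░░▒▒▒▒▒▒▓▓▓▓▓█████
 ┃$ git status      ┃░░░▒▒▒▒▒▒▓▓▓▓▓█████
 ┃On branch main    ┃                   
 ┃Changes not staged┃                   
 ┃                  ┃                   
 ┃        modified: ┃                   
 ┃        modified: ┃                   
 ┃        modified: ┃                   
 ┃$ python -c "print┃                   


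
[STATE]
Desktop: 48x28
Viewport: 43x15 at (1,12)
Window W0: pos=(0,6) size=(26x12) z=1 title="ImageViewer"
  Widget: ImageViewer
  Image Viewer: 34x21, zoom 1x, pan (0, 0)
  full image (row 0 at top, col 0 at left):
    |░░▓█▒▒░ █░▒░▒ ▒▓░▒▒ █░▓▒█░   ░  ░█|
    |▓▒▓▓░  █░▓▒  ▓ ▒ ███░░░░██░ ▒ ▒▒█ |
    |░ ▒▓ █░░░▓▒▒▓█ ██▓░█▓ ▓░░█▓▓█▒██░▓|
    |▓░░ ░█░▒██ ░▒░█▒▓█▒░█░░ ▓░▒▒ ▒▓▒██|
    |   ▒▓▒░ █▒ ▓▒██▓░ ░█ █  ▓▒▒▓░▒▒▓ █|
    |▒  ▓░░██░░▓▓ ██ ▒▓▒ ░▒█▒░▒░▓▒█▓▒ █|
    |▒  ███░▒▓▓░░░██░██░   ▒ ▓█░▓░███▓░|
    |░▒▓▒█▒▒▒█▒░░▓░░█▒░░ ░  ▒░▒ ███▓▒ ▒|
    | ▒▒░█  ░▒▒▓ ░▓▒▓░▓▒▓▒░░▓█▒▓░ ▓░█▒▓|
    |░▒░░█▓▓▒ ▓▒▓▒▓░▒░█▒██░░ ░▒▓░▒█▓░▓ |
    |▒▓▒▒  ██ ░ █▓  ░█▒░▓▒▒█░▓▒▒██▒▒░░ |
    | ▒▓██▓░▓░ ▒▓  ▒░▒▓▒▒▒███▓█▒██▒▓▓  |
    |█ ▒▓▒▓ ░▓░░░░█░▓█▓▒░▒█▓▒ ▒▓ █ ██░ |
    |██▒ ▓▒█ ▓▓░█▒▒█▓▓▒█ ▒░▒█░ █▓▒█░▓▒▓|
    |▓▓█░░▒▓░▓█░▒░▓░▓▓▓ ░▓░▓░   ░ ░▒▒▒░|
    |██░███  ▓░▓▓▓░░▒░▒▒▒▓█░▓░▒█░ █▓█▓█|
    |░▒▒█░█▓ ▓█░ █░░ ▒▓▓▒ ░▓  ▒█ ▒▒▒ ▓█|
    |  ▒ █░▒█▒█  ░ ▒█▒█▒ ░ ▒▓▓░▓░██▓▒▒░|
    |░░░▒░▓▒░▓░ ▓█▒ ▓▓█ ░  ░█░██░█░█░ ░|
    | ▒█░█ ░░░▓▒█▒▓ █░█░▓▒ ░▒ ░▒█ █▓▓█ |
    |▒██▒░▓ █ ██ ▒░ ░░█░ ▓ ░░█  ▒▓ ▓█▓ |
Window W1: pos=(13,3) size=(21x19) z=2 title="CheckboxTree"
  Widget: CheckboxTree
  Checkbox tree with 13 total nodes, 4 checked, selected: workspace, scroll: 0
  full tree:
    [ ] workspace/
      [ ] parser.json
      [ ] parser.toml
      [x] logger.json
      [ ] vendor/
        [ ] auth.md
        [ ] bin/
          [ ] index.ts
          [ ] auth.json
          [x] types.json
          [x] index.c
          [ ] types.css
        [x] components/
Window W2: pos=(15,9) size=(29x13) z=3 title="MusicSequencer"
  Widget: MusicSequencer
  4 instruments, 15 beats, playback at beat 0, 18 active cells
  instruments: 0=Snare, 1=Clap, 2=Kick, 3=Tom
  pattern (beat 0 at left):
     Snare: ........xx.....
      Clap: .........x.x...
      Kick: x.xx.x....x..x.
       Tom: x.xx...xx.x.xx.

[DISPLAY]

▓░░ ░█░▒██ ░┃ ┃      ▼12345678901234      ┃
   ▒▓▒░ █▒ ▓┃ ┃ Snare········██·····      ┃
▒  ▓░░██░░▓▓┃ ┃  Clap·········█·█···      ┃
▒  ███░▒▓▓░░┃ ┃  Kick█·██·█····█··█·      ┃
░▒▓▒█▒▒▒█▒░░┃ ┃   Tom█·██···██·█·██·      ┃
━━━━━━━━━━━━┃ ┃                           ┃
            ┃ ┃                           ┃
            ┃ ┃                           ┃
            ┃ ┃                           ┃
            ┗━┗━━━━━━━━━━━━━━━━━━━━━━━━━━━┛
                                           
                                           
                                           
                                           
                                           


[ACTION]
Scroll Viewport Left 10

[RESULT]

┃▓░░ ░█░▒██ ░┃ ┃      ▼12345678901234      
┃   ▒▓▒░ █▒ ▓┃ ┃ Snare········██·····      
┃▒  ▓░░██░░▓▓┃ ┃  Clap·········█·█···      
┃▒  ███░▒▓▓░░┃ ┃  Kick█·██·█····█··█·      
┃░▒▓▒█▒▒▒█▒░░┃ ┃   Tom█·██···██·█·██·      
┗━━━━━━━━━━━━┃ ┃                           
             ┃ ┃                           
             ┃ ┃                           
             ┃ ┃                           
             ┗━┗━━━━━━━━━━━━━━━━━━━━━━━━━━━
                                           
                                           
                                           
                                           
                                           


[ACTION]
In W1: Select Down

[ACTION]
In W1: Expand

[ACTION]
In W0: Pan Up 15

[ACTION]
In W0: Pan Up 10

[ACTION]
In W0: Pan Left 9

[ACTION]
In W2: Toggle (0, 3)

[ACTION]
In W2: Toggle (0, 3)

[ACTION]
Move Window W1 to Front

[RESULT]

┃▓░░ ░█░▒██ ░┃     [-] bin/      ┃234      
┃   ▒▓▒░ █▒ ▓┃       [ ] index.ts┃···      
┃▒  ▓░░██░░▓▓┃       [ ] auth.jso┃···      
┃▒  ███░▒▓▓░░┃       [x] types.js┃·█·      
┃░▒▓▒█▒▒▒█▒░░┃       [x] index.c ┃██·      
┗━━━━━━━━━━━━┃       [ ] types.cs┃         
             ┃     [x] components┃         
             ┃                   ┃         
             ┃                   ┃         
             ┗━━━━━━━━━━━━━━━━━━━┛━━━━━━━━━
                                           
                                           
                                           
                                           
                                           


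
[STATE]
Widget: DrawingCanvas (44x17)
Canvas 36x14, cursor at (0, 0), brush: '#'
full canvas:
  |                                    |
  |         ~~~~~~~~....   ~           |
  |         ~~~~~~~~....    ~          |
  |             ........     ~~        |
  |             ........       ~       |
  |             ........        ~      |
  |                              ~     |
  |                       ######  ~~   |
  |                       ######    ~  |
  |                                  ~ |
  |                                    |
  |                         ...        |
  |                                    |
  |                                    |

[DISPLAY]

+                                           
         ~~~~~~~~....   ~                   
         ~~~~~~~~....    ~                  
             ........     ~~                
             ........       ~               
             ........        ~              
                              ~             
                       ######  ~~           
                       ######    ~          
                                  ~         
                                            
                         ...                
                                            
                                            
                                            
                                            
                                            


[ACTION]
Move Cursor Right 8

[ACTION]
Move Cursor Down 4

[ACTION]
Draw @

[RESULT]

                                            
         ~~~~~~~~....   ~                   
         ~~~~~~~~....    ~                  
             ........     ~~                
        @    ........       ~               
             ........        ~              
                              ~             
                       ######  ~~           
                       ######    ~          
                                  ~         
                                            
                         ...                
                                            
                                            
                                            
                                            
                                            


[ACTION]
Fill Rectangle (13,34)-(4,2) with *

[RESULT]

                                            
         ~~~~~~~~....   ~                   
         ~~~~~~~~....    ~                  
             ........     ~~                
  *********************************         
  *********************************         
  *********************************         
  *********************************         
  *********************************         
  *********************************         
  *********************************         
  *********************************         
  *********************************         
  *********************************         
                                            
                                            
                                            


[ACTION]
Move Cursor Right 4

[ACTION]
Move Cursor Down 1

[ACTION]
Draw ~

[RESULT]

                                            
         ~~~~~~~~....   ~                   
         ~~~~~~~~....    ~                  
             ........     ~~                
  *********************************         
  **********~**********************         
  *********************************         
  *********************************         
  *********************************         
  *********************************         
  *********************************         
  *********************************         
  *********************************         
  *********************************         
                                            
                                            
                                            


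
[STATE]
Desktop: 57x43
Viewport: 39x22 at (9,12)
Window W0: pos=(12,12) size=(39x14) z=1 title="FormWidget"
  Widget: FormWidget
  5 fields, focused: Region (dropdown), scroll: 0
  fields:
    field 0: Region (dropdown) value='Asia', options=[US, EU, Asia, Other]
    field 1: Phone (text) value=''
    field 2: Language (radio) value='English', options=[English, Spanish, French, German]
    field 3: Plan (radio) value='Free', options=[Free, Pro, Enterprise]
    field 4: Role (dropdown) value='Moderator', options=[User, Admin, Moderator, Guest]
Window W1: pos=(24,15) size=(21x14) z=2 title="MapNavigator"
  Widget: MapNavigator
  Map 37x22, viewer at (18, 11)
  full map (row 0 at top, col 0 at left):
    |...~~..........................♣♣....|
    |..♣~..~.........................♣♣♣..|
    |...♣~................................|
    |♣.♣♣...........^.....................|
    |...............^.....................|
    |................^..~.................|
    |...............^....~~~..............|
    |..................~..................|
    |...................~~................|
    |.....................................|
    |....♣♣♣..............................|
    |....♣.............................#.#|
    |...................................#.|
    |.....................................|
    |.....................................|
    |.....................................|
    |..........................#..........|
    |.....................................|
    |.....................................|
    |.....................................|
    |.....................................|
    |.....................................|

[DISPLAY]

   ┏━━━━━━━━━━━━━━━━━━━━━━━━━━━━━━━━━━━
   ┃ FormWidget                        
   ┠───────────────────────────────────
   ┃> Region:  ┏━━━━━━━━━━━━━━━━━━━┓   
   ┃  Phone:   ┃ MapNavigator      ┃   
   ┃  Language:┠───────────────────┨pan
   ┃  Plan:    ┃......^....~~~.....┃ ( 
   ┃  Role:    ┃.........~.........┃   
   ┃           ┃..........~~.......┃   
   ┃           ┃...................┃   
   ┃           ┃...................┃   
   ┃           ┃.........@.........┃   
   ┃           ┃...................┃   
   ┗━━━━━━━━━━━┃...................┃━━━
               ┃...................┃   
               ┃...................┃   
               ┗━━━━━━━━━━━━━━━━━━━┛   
                                       
                                       
                                       
                                       
                                       


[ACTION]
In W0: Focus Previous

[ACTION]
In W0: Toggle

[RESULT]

   ┏━━━━━━━━━━━━━━━━━━━━━━━━━━━━━━━━━━━
   ┃ FormWidget                        
   ┠───────────────────────────────────
   ┃  Region:  ┏━━━━━━━━━━━━━━━━━━━┓   
   ┃  Phone:   ┃ MapNavigator      ┃   
   ┃  Language:┠───────────────────┨pan
   ┃  Plan:    ┃......^....~~~.....┃ ( 
   ┃> Role:    ┃.........~.........┃   
   ┃           ┃..........~~.......┃   
   ┃           ┃...................┃   
   ┃           ┃...................┃   
   ┃           ┃.........@.........┃   
   ┃           ┃...................┃   
   ┗━━━━━━━━━━━┃...................┃━━━
               ┃...................┃   
               ┃...................┃   
               ┗━━━━━━━━━━━━━━━━━━━┛   
                                       
                                       
                                       
                                       
                                       


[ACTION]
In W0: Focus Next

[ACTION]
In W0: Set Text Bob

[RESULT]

   ┏━━━━━━━━━━━━━━━━━━━━━━━━━━━━━━━━━━━
   ┃ FormWidget                        
   ┠───────────────────────────────────
   ┃> Region:  ┏━━━━━━━━━━━━━━━━━━━┓   
   ┃  Phone:   ┃ MapNavigator      ┃   
   ┃  Language:┠───────────────────┨pan
   ┃  Plan:    ┃......^....~~~.....┃ ( 
   ┃  Role:    ┃.........~.........┃   
   ┃           ┃..........~~.......┃   
   ┃           ┃...................┃   
   ┃           ┃...................┃   
   ┃           ┃.........@.........┃   
   ┃           ┃...................┃   
   ┗━━━━━━━━━━━┃...................┃━━━
               ┃...................┃   
               ┃...................┃   
               ┗━━━━━━━━━━━━━━━━━━━┛   
                                       
                                       
                                       
                                       
                                       


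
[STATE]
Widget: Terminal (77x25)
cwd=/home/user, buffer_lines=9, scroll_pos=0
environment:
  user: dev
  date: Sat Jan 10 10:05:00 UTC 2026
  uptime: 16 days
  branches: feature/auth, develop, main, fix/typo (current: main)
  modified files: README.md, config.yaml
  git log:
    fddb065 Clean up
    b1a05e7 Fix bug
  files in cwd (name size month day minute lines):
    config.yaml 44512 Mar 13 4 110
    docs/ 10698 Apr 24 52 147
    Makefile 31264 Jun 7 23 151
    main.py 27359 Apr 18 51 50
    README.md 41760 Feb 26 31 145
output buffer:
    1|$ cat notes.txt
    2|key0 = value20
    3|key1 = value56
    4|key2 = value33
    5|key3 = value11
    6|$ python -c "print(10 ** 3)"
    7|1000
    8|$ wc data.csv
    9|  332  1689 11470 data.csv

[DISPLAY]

$ cat notes.txt                                                              
key0 = value20                                                               
key1 = value56                                                               
key2 = value33                                                               
key3 = value11                                                               
$ python -c "print(10 ** 3)"                                                 
1000                                                                         
$ wc data.csv                                                                
  332  1689 11470 data.csv                                                   
$ █                                                                          
                                                                             
                                                                             
                                                                             
                                                                             
                                                                             
                                                                             
                                                                             
                                                                             
                                                                             
                                                                             
                                                                             
                                                                             
                                                                             
                                                                             
                                                                             


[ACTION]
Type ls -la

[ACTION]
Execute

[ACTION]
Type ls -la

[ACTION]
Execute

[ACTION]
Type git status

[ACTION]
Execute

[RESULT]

key2 = value33                                                               
key3 = value11                                                               
$ python -c "print(10 ** 3)"                                                 
1000                                                                         
$ wc data.csv                                                                
  332  1689 11470 data.csv                                                   
$ ls -la                                                                     
-rw-r--r--  1 dev group    44512 Mar 13 10:04 config.yaml                    
drwxr-xr-x  1 dev group    10698 Apr 24 10:52 docs/                          
-rw-r--r--  1 dev group    31264 Jun  7 10:23 Makefile                       
-rw-r--r--  1 dev group    27359 Apr 18 10:51 main.py                        
-rw-r--r--  1 dev group    41760 Feb 26 10:31 README.md                      
$ ls -la                                                                     
-rw-r--r--  1 dev group    44512 Mar 13 10:04 config.yaml                    
drwxr-xr-x  1 dev group    10698 Apr 24 10:52 docs/                          
-rw-r--r--  1 dev group    31264 Jun  7 10:23 Makefile                       
-rw-r--r--  1 dev group    27359 Apr 18 10:51 main.py                        
-rw-r--r--  1 dev group    41760 Feb 26 10:31 README.md                      
$ git status                                                                 
On branch main                                                               
Changes not staged for commit:                                               
                                                                             
        modified:   README.md                                                
        modified:   config.yaml                                              
$ █                                                                          


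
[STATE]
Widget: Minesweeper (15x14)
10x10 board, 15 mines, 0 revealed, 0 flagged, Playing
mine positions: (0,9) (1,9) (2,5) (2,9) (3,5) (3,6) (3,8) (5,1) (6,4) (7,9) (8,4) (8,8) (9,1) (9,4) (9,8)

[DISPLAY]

■■■■■■■■■■     
■■■■■■■■■■     
■■■■■■■■■■     
■■■■■■■■■■     
■■■■■■■■■■     
■■■■■■■■■■     
■■■■■■■■■■     
■■■■■■■■■■     
■■■■■■■■■■     
■■■■■■■■■■     
               
               
               
               


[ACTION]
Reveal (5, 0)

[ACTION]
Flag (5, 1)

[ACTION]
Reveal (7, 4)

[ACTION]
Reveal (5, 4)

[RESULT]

■■■■■■■■■■     
■■■■■■■■■■     
■■■■■■■■■■     
■■■■■■■■■■     
■■■■■■■■■■     
1⚑■■1■■■■■     
■■■■■■■■■■     
■■■■2■■■■■     
■■■■■■■■■■     
■■■■■■■■■■     
               
               
               
               


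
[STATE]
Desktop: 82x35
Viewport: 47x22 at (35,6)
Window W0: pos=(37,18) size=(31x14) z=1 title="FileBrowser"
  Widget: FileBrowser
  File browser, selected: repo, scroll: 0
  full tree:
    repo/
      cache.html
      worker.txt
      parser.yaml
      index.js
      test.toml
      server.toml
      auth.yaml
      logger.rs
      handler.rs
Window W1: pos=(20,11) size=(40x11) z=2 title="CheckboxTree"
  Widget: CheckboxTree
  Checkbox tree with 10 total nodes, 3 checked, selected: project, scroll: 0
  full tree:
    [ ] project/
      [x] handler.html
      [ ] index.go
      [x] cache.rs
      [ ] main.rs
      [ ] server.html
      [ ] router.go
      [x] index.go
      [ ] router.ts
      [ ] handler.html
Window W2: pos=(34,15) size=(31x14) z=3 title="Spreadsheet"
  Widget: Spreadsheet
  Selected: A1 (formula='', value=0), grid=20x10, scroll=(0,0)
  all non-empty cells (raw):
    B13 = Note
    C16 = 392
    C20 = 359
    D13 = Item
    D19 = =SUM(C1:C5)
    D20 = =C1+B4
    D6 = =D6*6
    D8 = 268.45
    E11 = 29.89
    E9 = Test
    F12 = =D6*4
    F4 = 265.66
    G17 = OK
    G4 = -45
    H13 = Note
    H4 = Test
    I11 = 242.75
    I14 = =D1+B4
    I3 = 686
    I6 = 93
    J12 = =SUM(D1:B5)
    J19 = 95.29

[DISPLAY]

                                               
                                               
                                               
                                               
                                               
━━━━━━━━━━━━━━━━━━━━━━━━┓                      
                        ┃                      
────────────────────────┨                      
                        ┃                      
━━━━━━━━━━━━━━━━━━━━━━━━━━━━━┓                 
 Spreadsheet                 ┃                 
─────────────────────────────┨                 
A1:                          ┃━━┓              
       A       B       C     ┃  ┃              
-----------------------------┃──┨              
  1      [0]       0       0 ┃  ┃              
  2        0       0       0 ┃  ┃              
  3        0       0       0 ┃  ┃              
  4        0       0       0 ┃  ┃              
  5        0       0       0 ┃  ┃              
  6        0       0       0#┃  ┃              
  7        0       0       0 ┃  ┃              


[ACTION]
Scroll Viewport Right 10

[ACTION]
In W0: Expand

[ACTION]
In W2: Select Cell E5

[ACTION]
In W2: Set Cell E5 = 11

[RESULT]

                                               
                                               
                                               
                                               
                                               
━━━━━━━━━━━━━━━━━━━━━━━━┓                      
                        ┃                      
────────────────────────┨                      
                        ┃                      
━━━━━━━━━━━━━━━━━━━━━━━━━━━━━┓                 
 Spreadsheet                 ┃                 
─────────────────────────────┨                 
E5: 11                       ┃━━┓              
       A       B       C     ┃  ┃              
-----------------------------┃──┨              
  1        0       0       0 ┃  ┃              
  2        0       0       0 ┃  ┃              
  3        0       0       0 ┃  ┃              
  4        0       0       0 ┃  ┃              
  5        0       0       0 ┃  ┃              
  6        0       0       0#┃  ┃              
  7        0       0       0 ┃  ┃              


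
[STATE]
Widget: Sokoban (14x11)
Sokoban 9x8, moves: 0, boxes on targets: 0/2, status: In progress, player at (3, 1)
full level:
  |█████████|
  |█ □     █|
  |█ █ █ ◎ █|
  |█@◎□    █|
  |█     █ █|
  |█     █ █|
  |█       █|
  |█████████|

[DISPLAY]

█████████     
█ □     █     
█ █ █ ◎ █     
█@◎□    █     
█     █ █     
█     █ █     
█       █     
█████████     
Moves: 0  0/2 
              
              


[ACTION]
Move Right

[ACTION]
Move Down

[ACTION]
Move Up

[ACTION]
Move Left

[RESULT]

█████████     
█ □     █     
█ █ █ ◎ █     
█@◎□    █     
█     █ █     
█     █ █     
█       █     
█████████     
Moves: 4  0/2 
              
              


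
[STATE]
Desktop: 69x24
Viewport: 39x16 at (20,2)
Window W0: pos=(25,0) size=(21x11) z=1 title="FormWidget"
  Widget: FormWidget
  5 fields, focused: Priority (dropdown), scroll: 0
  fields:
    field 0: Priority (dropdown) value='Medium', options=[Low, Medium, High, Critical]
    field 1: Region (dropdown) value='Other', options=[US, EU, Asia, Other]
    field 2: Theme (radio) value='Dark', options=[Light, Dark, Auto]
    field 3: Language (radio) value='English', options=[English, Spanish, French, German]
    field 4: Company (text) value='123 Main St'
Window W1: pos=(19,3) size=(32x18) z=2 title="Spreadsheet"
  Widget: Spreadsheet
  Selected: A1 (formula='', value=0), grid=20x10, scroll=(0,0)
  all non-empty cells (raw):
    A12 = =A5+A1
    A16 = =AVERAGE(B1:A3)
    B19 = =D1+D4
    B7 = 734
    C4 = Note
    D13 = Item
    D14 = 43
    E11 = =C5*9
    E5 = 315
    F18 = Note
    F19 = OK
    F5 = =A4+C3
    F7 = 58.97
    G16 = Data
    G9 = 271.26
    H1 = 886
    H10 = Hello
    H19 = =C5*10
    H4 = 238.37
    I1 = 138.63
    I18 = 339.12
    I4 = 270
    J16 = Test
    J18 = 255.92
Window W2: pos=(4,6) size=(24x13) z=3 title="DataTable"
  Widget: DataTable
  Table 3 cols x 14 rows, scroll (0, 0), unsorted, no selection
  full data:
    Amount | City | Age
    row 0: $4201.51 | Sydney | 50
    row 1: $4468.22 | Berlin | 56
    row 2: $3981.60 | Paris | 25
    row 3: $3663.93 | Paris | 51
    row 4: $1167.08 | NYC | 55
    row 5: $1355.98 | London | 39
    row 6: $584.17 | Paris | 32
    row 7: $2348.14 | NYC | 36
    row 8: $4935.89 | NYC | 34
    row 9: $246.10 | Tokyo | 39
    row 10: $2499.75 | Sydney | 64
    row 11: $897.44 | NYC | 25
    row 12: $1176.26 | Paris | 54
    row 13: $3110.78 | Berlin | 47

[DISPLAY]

     ┠───────────────────┨             
━━━━━━━━━━━━━━━━━━━━━━━━━━━━━━┓        
 Spreadsheet                  ┃        
──────────────────────────────┨        
━━━━━━━┓                      ┃        
       ┃       B       C      ┃        
───────┨----------------------┃        
│Age   ┃ [0]       0       0  ┃        
┼───   ┃   0       0       0  ┃        
│50    ┃   0       0       0  ┃        
│56    ┃   0       0Note      ┃        
│25    ┃   0       0       0  ┃        
│51    ┃   0       0       0  ┃        
│55    ┃   0     734       0  ┃        
│39    ┃   0       0       0  ┃        
│32    ┃   0       0       0  ┃        


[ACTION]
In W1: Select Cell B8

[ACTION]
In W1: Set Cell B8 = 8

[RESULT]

     ┠───────────────────┨             
━━━━━━━━━━━━━━━━━━━━━━━━━━━━━━┓        
 Spreadsheet                  ┃        
──────────────────────────────┨        
━━━━━━━┓                      ┃        
       ┃       B       C      ┃        
───────┨----------------------┃        
│Age   ┃   0       0       0  ┃        
┼───   ┃   0       0       0  ┃        
│50    ┃   0       0       0  ┃        
│56    ┃   0       0Note      ┃        
│25    ┃   0       0       0  ┃        
│51    ┃   0       0       0  ┃        
│55    ┃   0     734       0  ┃        
│39    ┃   0     [8]       0  ┃        
│32    ┃   0       0       0  ┃        


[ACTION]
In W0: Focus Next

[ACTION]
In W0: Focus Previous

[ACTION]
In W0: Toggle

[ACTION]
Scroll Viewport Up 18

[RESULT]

     ┏━━━━━━━━━━━━━━━━━━━┓             
     ┃ FormWidget        ┃             
     ┠───────────────────┨             
━━━━━━━━━━━━━━━━━━━━━━━━━━━━━━┓        
 Spreadsheet                  ┃        
──────────────────────────────┨        
━━━━━━━┓                      ┃        
       ┃       B       C      ┃        
───────┨----------------------┃        
│Age   ┃   0       0       0  ┃        
┼───   ┃   0       0       0  ┃        
│50    ┃   0       0       0  ┃        
│56    ┃   0       0Note      ┃        
│25    ┃   0       0       0  ┃        
│51    ┃   0       0       0  ┃        
│55    ┃   0     734       0  ┃        


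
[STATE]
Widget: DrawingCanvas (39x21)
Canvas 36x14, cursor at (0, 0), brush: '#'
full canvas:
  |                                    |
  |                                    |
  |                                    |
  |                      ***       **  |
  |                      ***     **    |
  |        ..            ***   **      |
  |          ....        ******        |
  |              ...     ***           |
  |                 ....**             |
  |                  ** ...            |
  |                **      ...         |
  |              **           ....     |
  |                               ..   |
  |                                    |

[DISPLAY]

+                                      
                                       
                                       
                      ***       **     
                      ***     **       
        ..            ***   **         
          ....        ******           
              ...     ***              
                 ....**                
                  ** ...               
                **      ...            
              **           ....        
                               ..      
                                       
                                       
                                       
                                       
                                       
                                       
                                       
                                       


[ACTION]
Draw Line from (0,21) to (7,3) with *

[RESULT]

+                   **                 
                  **                   
               ***                     
            ***       ***       **     
          **          ***     **       
       ***            ***   **         
     **   ....        ******           
   **         ...     ***              
                 ....**                
                  ** ...               
                **      ...            
              **           ....        
                               ..      
                                       
                                       
                                       
                                       
                                       
                                       
                                       
                                       


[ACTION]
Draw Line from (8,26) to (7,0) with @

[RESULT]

+                   **                 
                  **                   
               ***                     
            ***       ***       **     
          **          ***     **       
       ***            ***   **         
     **   ....        ******           
@@@@@@@@@@@@@ ...     ***              
             @@@@@@@@@@@@@@            
                  ** ...               
                **      ...            
              **           ....        
                               ..      
                                       
                                       
                                       
                                       
                                       
                                       
                                       
                                       
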